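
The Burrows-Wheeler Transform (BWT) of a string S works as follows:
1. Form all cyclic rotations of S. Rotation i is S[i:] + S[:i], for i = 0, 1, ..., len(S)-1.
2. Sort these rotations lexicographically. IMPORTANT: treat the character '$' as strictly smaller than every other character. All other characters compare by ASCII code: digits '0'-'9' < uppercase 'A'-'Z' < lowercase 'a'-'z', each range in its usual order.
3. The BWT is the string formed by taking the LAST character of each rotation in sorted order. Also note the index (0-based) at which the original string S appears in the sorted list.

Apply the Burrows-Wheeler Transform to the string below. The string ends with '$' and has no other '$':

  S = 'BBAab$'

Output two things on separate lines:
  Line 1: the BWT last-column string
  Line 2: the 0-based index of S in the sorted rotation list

Answer: bBB$Aa
3

Derivation:
All 6 rotations (rotation i = S[i:]+S[:i]):
  rot[0] = BBAab$
  rot[1] = BAab$B
  rot[2] = Aab$BB
  rot[3] = ab$BBA
  rot[4] = b$BBAa
  rot[5] = $BBAab
Sorted (with $ < everything):
  sorted[0] = $BBAab  (last char: 'b')
  sorted[1] = Aab$BB  (last char: 'B')
  sorted[2] = BAab$B  (last char: 'B')
  sorted[3] = BBAab$  (last char: '$')
  sorted[4] = ab$BBA  (last char: 'A')
  sorted[5] = b$BBAa  (last char: 'a')
Last column: bBB$Aa
Original string S is at sorted index 3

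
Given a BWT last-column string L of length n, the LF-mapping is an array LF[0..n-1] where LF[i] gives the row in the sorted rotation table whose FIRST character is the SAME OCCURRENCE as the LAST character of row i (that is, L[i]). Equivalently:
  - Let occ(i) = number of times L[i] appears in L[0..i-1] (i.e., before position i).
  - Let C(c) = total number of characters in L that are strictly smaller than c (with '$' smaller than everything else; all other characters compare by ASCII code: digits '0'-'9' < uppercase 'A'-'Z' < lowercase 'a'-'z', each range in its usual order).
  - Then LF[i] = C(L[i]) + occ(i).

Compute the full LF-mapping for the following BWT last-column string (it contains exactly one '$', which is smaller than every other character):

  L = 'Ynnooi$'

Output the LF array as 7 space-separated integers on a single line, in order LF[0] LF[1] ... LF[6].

Answer: 1 3 4 5 6 2 0

Derivation:
Char counts: '$':1, 'Y':1, 'i':1, 'n':2, 'o':2
C (first-col start): C('$')=0, C('Y')=1, C('i')=2, C('n')=3, C('o')=5
L[0]='Y': occ=0, LF[0]=C('Y')+0=1+0=1
L[1]='n': occ=0, LF[1]=C('n')+0=3+0=3
L[2]='n': occ=1, LF[2]=C('n')+1=3+1=4
L[3]='o': occ=0, LF[3]=C('o')+0=5+0=5
L[4]='o': occ=1, LF[4]=C('o')+1=5+1=6
L[5]='i': occ=0, LF[5]=C('i')+0=2+0=2
L[6]='$': occ=0, LF[6]=C('$')+0=0+0=0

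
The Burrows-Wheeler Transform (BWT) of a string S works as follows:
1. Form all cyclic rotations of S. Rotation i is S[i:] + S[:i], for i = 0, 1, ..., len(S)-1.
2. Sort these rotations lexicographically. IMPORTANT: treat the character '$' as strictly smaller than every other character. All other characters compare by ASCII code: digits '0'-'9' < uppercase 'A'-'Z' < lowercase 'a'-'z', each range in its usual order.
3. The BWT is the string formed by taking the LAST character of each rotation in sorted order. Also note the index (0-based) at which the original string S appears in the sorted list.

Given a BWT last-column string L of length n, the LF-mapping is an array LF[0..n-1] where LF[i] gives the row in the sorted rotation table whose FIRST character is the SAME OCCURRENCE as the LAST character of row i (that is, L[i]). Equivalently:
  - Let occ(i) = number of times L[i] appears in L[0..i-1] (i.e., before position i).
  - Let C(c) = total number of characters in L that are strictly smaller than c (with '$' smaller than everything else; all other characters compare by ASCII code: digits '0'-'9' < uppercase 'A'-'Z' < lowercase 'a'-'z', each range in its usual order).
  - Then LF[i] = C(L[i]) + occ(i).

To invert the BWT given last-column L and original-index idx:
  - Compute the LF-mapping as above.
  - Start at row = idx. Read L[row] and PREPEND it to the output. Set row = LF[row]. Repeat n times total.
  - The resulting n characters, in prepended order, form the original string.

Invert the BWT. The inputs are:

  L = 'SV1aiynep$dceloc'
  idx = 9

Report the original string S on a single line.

Answer: encyclopediaV1S$

Derivation:
LF mapping: 2 3 1 4 10 15 12 8 14 0 7 5 9 11 13 6
Walk LF starting at row 9, prepending L[row]:
  step 1: row=9, L[9]='$', prepend. Next row=LF[9]=0
  step 2: row=0, L[0]='S', prepend. Next row=LF[0]=2
  step 3: row=2, L[2]='1', prepend. Next row=LF[2]=1
  step 4: row=1, L[1]='V', prepend. Next row=LF[1]=3
  step 5: row=3, L[3]='a', prepend. Next row=LF[3]=4
  step 6: row=4, L[4]='i', prepend. Next row=LF[4]=10
  step 7: row=10, L[10]='d', prepend. Next row=LF[10]=7
  step 8: row=7, L[7]='e', prepend. Next row=LF[7]=8
  step 9: row=8, L[8]='p', prepend. Next row=LF[8]=14
  step 10: row=14, L[14]='o', prepend. Next row=LF[14]=13
  step 11: row=13, L[13]='l', prepend. Next row=LF[13]=11
  step 12: row=11, L[11]='c', prepend. Next row=LF[11]=5
  step 13: row=5, L[5]='y', prepend. Next row=LF[5]=15
  step 14: row=15, L[15]='c', prepend. Next row=LF[15]=6
  step 15: row=6, L[6]='n', prepend. Next row=LF[6]=12
  step 16: row=12, L[12]='e', prepend. Next row=LF[12]=9
Reversed output: encyclopediaV1S$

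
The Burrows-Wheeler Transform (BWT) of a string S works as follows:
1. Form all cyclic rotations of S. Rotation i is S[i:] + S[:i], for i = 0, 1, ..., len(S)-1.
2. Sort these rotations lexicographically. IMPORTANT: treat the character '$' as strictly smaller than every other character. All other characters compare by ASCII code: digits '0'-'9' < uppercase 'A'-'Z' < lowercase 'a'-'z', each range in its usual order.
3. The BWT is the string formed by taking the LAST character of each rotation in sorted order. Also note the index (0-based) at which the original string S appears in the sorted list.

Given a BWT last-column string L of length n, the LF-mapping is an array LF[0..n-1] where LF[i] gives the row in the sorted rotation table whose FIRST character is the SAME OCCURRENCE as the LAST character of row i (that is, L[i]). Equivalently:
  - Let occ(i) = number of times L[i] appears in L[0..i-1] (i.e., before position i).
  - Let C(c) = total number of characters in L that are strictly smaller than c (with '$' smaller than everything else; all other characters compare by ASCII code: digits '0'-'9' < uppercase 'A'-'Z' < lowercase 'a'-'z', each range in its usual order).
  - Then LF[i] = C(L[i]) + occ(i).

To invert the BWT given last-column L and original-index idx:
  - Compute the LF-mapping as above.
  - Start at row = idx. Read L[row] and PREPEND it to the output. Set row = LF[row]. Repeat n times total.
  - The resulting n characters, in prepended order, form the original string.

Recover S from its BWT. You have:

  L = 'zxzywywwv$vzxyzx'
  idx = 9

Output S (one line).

Answer: ywwxvxzzyzvywxz$

Derivation:
LF mapping: 12 6 13 9 3 10 4 5 1 0 2 14 7 11 15 8
Walk LF starting at row 9, prepending L[row]:
  step 1: row=9, L[9]='$', prepend. Next row=LF[9]=0
  step 2: row=0, L[0]='z', prepend. Next row=LF[0]=12
  step 3: row=12, L[12]='x', prepend. Next row=LF[12]=7
  step 4: row=7, L[7]='w', prepend. Next row=LF[7]=5
  step 5: row=5, L[5]='y', prepend. Next row=LF[5]=10
  step 6: row=10, L[10]='v', prepend. Next row=LF[10]=2
  step 7: row=2, L[2]='z', prepend. Next row=LF[2]=13
  step 8: row=13, L[13]='y', prepend. Next row=LF[13]=11
  step 9: row=11, L[11]='z', prepend. Next row=LF[11]=14
  step 10: row=14, L[14]='z', prepend. Next row=LF[14]=15
  step 11: row=15, L[15]='x', prepend. Next row=LF[15]=8
  step 12: row=8, L[8]='v', prepend. Next row=LF[8]=1
  step 13: row=1, L[1]='x', prepend. Next row=LF[1]=6
  step 14: row=6, L[6]='w', prepend. Next row=LF[6]=4
  step 15: row=4, L[4]='w', prepend. Next row=LF[4]=3
  step 16: row=3, L[3]='y', prepend. Next row=LF[3]=9
Reversed output: ywwxvxzzyzvywxz$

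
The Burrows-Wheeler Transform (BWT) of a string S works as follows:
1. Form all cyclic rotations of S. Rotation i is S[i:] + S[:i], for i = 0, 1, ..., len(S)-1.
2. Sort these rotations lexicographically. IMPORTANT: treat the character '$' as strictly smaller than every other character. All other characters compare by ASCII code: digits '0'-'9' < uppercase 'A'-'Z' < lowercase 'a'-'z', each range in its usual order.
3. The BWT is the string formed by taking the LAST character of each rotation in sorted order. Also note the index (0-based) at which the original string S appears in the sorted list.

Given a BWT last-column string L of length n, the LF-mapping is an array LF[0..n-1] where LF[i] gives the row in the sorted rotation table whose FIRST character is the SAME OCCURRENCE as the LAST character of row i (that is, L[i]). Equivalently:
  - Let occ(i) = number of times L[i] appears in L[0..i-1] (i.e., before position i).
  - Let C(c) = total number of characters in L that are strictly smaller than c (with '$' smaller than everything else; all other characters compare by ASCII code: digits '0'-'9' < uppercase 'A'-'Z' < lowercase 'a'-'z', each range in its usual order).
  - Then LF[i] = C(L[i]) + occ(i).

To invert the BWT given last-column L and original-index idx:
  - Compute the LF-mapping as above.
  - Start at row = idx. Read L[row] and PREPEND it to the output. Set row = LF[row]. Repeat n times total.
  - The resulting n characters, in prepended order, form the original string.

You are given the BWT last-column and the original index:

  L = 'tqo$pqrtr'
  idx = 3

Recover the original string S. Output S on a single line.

Answer: qopqrrtt$

Derivation:
LF mapping: 7 3 1 0 2 4 5 8 6
Walk LF starting at row 3, prepending L[row]:
  step 1: row=3, L[3]='$', prepend. Next row=LF[3]=0
  step 2: row=0, L[0]='t', prepend. Next row=LF[0]=7
  step 3: row=7, L[7]='t', prepend. Next row=LF[7]=8
  step 4: row=8, L[8]='r', prepend. Next row=LF[8]=6
  step 5: row=6, L[6]='r', prepend. Next row=LF[6]=5
  step 6: row=5, L[5]='q', prepend. Next row=LF[5]=4
  step 7: row=4, L[4]='p', prepend. Next row=LF[4]=2
  step 8: row=2, L[2]='o', prepend. Next row=LF[2]=1
  step 9: row=1, L[1]='q', prepend. Next row=LF[1]=3
Reversed output: qopqrrtt$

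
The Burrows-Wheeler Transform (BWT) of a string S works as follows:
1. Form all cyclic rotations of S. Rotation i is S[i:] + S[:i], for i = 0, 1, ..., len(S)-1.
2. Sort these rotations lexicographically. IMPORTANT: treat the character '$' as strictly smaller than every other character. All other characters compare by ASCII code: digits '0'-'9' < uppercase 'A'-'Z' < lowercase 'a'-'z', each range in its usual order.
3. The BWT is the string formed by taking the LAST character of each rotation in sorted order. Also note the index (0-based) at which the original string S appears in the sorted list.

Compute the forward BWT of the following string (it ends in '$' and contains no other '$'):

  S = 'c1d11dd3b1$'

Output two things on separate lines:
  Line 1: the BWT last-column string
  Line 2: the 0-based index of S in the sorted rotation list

Answer: 1bdc1d3$1d1
7

Derivation:
All 11 rotations (rotation i = S[i:]+S[:i]):
  rot[0] = c1d11dd3b1$
  rot[1] = 1d11dd3b1$c
  rot[2] = d11dd3b1$c1
  rot[3] = 11dd3b1$c1d
  rot[4] = 1dd3b1$c1d1
  rot[5] = dd3b1$c1d11
  rot[6] = d3b1$c1d11d
  rot[7] = 3b1$c1d11dd
  rot[8] = b1$c1d11dd3
  rot[9] = 1$c1d11dd3b
  rot[10] = $c1d11dd3b1
Sorted (with $ < everything):
  sorted[0] = $c1d11dd3b1  (last char: '1')
  sorted[1] = 1$c1d11dd3b  (last char: 'b')
  sorted[2] = 11dd3b1$c1d  (last char: 'd')
  sorted[3] = 1d11dd3b1$c  (last char: 'c')
  sorted[4] = 1dd3b1$c1d1  (last char: '1')
  sorted[5] = 3b1$c1d11dd  (last char: 'd')
  sorted[6] = b1$c1d11dd3  (last char: '3')
  sorted[7] = c1d11dd3b1$  (last char: '$')
  sorted[8] = d11dd3b1$c1  (last char: '1')
  sorted[9] = d3b1$c1d11d  (last char: 'd')
  sorted[10] = dd3b1$c1d11  (last char: '1')
Last column: 1bdc1d3$1d1
Original string S is at sorted index 7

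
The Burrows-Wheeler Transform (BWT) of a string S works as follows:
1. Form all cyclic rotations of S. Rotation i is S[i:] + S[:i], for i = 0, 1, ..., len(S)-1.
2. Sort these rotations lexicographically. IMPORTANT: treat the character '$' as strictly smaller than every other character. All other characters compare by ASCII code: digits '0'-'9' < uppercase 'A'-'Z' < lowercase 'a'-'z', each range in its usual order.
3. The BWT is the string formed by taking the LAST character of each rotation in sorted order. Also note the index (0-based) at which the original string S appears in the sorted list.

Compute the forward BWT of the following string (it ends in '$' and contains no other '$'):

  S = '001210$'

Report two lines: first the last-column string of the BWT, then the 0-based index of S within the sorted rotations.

All 7 rotations (rotation i = S[i:]+S[:i]):
  rot[0] = 001210$
  rot[1] = 01210$0
  rot[2] = 1210$00
  rot[3] = 210$001
  rot[4] = 10$0012
  rot[5] = 0$00121
  rot[6] = $001210
Sorted (with $ < everything):
  sorted[0] = $001210  (last char: '0')
  sorted[1] = 0$00121  (last char: '1')
  sorted[2] = 001210$  (last char: '$')
  sorted[3] = 01210$0  (last char: '0')
  sorted[4] = 10$0012  (last char: '2')
  sorted[5] = 1210$00  (last char: '0')
  sorted[6] = 210$001  (last char: '1')
Last column: 01$0201
Original string S is at sorted index 2

Answer: 01$0201
2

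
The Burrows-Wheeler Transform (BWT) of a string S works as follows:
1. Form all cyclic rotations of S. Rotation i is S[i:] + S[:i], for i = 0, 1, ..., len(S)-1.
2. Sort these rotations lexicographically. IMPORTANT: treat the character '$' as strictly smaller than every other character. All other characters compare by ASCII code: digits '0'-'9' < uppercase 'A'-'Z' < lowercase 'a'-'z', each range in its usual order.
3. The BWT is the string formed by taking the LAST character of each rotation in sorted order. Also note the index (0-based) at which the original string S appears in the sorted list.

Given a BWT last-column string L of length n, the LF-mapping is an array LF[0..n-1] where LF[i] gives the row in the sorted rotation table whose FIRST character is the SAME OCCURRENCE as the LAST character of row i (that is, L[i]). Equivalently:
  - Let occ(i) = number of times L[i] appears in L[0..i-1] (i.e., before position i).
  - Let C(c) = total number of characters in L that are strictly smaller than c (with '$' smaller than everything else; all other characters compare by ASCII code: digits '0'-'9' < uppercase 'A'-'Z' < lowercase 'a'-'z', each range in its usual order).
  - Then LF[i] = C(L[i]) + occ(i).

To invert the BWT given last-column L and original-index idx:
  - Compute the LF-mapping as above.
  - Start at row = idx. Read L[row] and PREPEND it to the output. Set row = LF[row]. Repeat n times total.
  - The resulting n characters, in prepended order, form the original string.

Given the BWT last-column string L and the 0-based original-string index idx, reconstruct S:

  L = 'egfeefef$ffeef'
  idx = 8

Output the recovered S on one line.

Answer: feffffeeeefge$

Derivation:
LF mapping: 1 13 7 2 3 8 4 9 0 10 11 5 6 12
Walk LF starting at row 8, prepending L[row]:
  step 1: row=8, L[8]='$', prepend. Next row=LF[8]=0
  step 2: row=0, L[0]='e', prepend. Next row=LF[0]=1
  step 3: row=1, L[1]='g', prepend. Next row=LF[1]=13
  step 4: row=13, L[13]='f', prepend. Next row=LF[13]=12
  step 5: row=12, L[12]='e', prepend. Next row=LF[12]=6
  step 6: row=6, L[6]='e', prepend. Next row=LF[6]=4
  step 7: row=4, L[4]='e', prepend. Next row=LF[4]=3
  step 8: row=3, L[3]='e', prepend. Next row=LF[3]=2
  step 9: row=2, L[2]='f', prepend. Next row=LF[2]=7
  step 10: row=7, L[7]='f', prepend. Next row=LF[7]=9
  step 11: row=9, L[9]='f', prepend. Next row=LF[9]=10
  step 12: row=10, L[10]='f', prepend. Next row=LF[10]=11
  step 13: row=11, L[11]='e', prepend. Next row=LF[11]=5
  step 14: row=5, L[5]='f', prepend. Next row=LF[5]=8
Reversed output: feffffeeeefge$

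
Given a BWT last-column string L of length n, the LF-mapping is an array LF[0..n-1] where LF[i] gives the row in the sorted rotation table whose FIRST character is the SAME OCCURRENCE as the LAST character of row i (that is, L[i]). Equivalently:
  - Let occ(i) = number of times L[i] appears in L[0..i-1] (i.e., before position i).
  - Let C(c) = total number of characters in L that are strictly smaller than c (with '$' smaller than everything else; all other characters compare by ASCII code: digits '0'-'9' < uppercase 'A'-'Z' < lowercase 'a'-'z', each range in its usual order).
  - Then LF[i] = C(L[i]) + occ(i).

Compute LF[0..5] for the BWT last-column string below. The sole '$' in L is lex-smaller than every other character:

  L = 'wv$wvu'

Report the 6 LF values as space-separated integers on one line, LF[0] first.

Answer: 4 2 0 5 3 1

Derivation:
Char counts: '$':1, 'u':1, 'v':2, 'w':2
C (first-col start): C('$')=0, C('u')=1, C('v')=2, C('w')=4
L[0]='w': occ=0, LF[0]=C('w')+0=4+0=4
L[1]='v': occ=0, LF[1]=C('v')+0=2+0=2
L[2]='$': occ=0, LF[2]=C('$')+0=0+0=0
L[3]='w': occ=1, LF[3]=C('w')+1=4+1=5
L[4]='v': occ=1, LF[4]=C('v')+1=2+1=3
L[5]='u': occ=0, LF[5]=C('u')+0=1+0=1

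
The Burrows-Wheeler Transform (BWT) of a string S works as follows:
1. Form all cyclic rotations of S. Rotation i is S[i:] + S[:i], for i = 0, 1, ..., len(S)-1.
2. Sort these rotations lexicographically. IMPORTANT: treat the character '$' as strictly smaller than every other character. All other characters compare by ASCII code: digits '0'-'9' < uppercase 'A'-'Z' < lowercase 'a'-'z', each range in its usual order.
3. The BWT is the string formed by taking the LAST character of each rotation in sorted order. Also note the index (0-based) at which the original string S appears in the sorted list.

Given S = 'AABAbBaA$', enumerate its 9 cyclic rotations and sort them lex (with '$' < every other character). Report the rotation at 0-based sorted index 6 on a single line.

All 9 rotations (rotation i = S[i:]+S[:i]):
  rot[0] = AABAbBaA$
  rot[1] = ABAbBaA$A
  rot[2] = BAbBaA$AA
  rot[3] = AbBaA$AAB
  rot[4] = bBaA$AABA
  rot[5] = BaA$AABAb
  rot[6] = aA$AABAbB
  rot[7] = A$AABAbBa
  rot[8] = $AABAbBaA
Sorted (with $ < everything):
  sorted[0] = $AABAbBaA
  sorted[1] = A$AABAbBa
  sorted[2] = AABAbBaA$
  sorted[3] = ABAbBaA$A
  sorted[4] = AbBaA$AAB
  sorted[5] = BAbBaA$AA
  sorted[6] = BaA$AABAb
  sorted[7] = aA$AABAbB
  sorted[8] = bBaA$AABA
sorted[6] = BaA$AABAb

Answer: BaA$AABAb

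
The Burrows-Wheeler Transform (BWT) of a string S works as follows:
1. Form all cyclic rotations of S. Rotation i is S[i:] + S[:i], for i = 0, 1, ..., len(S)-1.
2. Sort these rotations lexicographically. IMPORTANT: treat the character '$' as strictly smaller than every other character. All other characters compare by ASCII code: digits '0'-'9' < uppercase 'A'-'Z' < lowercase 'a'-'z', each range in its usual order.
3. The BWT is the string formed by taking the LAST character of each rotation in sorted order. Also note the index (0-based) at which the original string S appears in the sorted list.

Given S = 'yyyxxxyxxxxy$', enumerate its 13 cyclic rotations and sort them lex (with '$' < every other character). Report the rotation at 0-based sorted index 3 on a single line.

All 13 rotations (rotation i = S[i:]+S[:i]):
  rot[0] = yyyxxxyxxxxy$
  rot[1] = yyxxxyxxxxy$y
  rot[2] = yxxxyxxxxy$yy
  rot[3] = xxxyxxxxy$yyy
  rot[4] = xxyxxxxy$yyyx
  rot[5] = xyxxxxy$yyyxx
  rot[6] = yxxxxy$yyyxxx
  rot[7] = xxxxy$yyyxxxy
  rot[8] = xxxy$yyyxxxyx
  rot[9] = xxy$yyyxxxyxx
  rot[10] = xy$yyyxxxyxxx
  rot[11] = y$yyyxxxyxxxx
  rot[12] = $yyyxxxyxxxxy
Sorted (with $ < everything):
  sorted[0] = $yyyxxxyxxxxy
  sorted[1] = xxxxy$yyyxxxy
  sorted[2] = xxxy$yyyxxxyx
  sorted[3] = xxxyxxxxy$yyy
  sorted[4] = xxy$yyyxxxyxx
  sorted[5] = xxyxxxxy$yyyx
  sorted[6] = xy$yyyxxxyxxx
  sorted[7] = xyxxxxy$yyyxx
  sorted[8] = y$yyyxxxyxxxx
  sorted[9] = yxxxxy$yyyxxx
  sorted[10] = yxxxyxxxxy$yy
  sorted[11] = yyxxxyxxxxy$y
  sorted[12] = yyyxxxyxxxxy$
sorted[3] = xxxyxxxxy$yyy

Answer: xxxyxxxxy$yyy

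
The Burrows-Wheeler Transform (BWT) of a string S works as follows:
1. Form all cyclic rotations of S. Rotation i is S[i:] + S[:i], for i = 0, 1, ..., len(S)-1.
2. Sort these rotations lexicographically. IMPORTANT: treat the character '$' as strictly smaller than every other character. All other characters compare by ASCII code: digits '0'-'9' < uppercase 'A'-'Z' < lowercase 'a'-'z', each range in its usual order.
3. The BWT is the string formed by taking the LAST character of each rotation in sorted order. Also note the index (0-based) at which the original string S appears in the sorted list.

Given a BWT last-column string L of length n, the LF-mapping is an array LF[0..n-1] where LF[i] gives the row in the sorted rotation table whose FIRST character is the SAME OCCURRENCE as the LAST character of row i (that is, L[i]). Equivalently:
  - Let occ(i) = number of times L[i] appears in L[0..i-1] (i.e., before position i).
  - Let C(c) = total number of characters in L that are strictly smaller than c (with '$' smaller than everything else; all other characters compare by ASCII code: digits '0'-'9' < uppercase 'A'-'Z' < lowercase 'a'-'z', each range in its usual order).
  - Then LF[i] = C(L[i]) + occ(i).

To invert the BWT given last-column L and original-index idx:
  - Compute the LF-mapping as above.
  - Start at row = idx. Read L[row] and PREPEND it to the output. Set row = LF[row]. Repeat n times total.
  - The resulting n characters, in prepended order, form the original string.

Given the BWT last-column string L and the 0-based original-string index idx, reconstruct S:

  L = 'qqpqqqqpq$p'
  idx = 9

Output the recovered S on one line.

Answer: qqpqqqppqq$

Derivation:
LF mapping: 4 5 1 6 7 8 9 2 10 0 3
Walk LF starting at row 9, prepending L[row]:
  step 1: row=9, L[9]='$', prepend. Next row=LF[9]=0
  step 2: row=0, L[0]='q', prepend. Next row=LF[0]=4
  step 3: row=4, L[4]='q', prepend. Next row=LF[4]=7
  step 4: row=7, L[7]='p', prepend. Next row=LF[7]=2
  step 5: row=2, L[2]='p', prepend. Next row=LF[2]=1
  step 6: row=1, L[1]='q', prepend. Next row=LF[1]=5
  step 7: row=5, L[5]='q', prepend. Next row=LF[5]=8
  step 8: row=8, L[8]='q', prepend. Next row=LF[8]=10
  step 9: row=10, L[10]='p', prepend. Next row=LF[10]=3
  step 10: row=3, L[3]='q', prepend. Next row=LF[3]=6
  step 11: row=6, L[6]='q', prepend. Next row=LF[6]=9
Reversed output: qqpqqqppqq$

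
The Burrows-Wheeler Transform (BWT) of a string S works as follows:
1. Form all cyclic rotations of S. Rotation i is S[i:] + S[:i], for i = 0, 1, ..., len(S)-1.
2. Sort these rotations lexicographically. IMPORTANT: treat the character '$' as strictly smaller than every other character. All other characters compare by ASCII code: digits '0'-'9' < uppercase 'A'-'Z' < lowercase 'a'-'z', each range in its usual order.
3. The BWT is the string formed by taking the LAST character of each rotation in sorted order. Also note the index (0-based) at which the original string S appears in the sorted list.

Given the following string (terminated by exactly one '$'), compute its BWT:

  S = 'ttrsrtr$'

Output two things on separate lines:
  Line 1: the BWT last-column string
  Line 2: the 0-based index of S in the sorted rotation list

All 8 rotations (rotation i = S[i:]+S[:i]):
  rot[0] = ttrsrtr$
  rot[1] = trsrtr$t
  rot[2] = rsrtr$tt
  rot[3] = srtr$ttr
  rot[4] = rtr$ttrs
  rot[5] = tr$ttrsr
  rot[6] = r$ttrsrt
  rot[7] = $ttrsrtr
Sorted (with $ < everything):
  sorted[0] = $ttrsrtr  (last char: 'r')
  sorted[1] = r$ttrsrt  (last char: 't')
  sorted[2] = rsrtr$tt  (last char: 't')
  sorted[3] = rtr$ttrs  (last char: 's')
  sorted[4] = srtr$ttr  (last char: 'r')
  sorted[5] = tr$ttrsr  (last char: 'r')
  sorted[6] = trsrtr$t  (last char: 't')
  sorted[7] = ttrsrtr$  (last char: '$')
Last column: rttsrrt$
Original string S is at sorted index 7

Answer: rttsrrt$
7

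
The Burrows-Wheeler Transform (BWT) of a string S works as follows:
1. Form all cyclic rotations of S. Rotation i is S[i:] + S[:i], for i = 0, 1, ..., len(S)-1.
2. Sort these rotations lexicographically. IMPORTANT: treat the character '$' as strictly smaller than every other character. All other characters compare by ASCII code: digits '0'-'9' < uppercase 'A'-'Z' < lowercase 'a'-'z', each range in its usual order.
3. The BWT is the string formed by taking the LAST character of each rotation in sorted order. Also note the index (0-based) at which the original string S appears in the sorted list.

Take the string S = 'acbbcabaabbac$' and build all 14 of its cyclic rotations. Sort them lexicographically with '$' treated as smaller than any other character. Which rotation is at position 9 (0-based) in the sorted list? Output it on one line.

Answer: bbcabaabbac$ac

Derivation:
All 14 rotations (rotation i = S[i:]+S[:i]):
  rot[0] = acbbcabaabbac$
  rot[1] = cbbcabaabbac$a
  rot[2] = bbcabaabbac$ac
  rot[3] = bcabaabbac$acb
  rot[4] = cabaabbac$acbb
  rot[5] = abaabbac$acbbc
  rot[6] = baabbac$acbbca
  rot[7] = aabbac$acbbcab
  rot[8] = abbac$acbbcaba
  rot[9] = bbac$acbbcabaa
  rot[10] = bac$acbbcabaab
  rot[11] = ac$acbbcabaabb
  rot[12] = c$acbbcabaabba
  rot[13] = $acbbcabaabbac
Sorted (with $ < everything):
  sorted[0] = $acbbcabaabbac
  sorted[1] = aabbac$acbbcab
  sorted[2] = abaabbac$acbbc
  sorted[3] = abbac$acbbcaba
  sorted[4] = ac$acbbcabaabb
  sorted[5] = acbbcabaabbac$
  sorted[6] = baabbac$acbbca
  sorted[7] = bac$acbbcabaab
  sorted[8] = bbac$acbbcabaa
  sorted[9] = bbcabaabbac$ac
  sorted[10] = bcabaabbac$acb
  sorted[11] = c$acbbcabaabba
  sorted[12] = cabaabbac$acbb
  sorted[13] = cbbcabaabbac$a
sorted[9] = bbcabaabbac$ac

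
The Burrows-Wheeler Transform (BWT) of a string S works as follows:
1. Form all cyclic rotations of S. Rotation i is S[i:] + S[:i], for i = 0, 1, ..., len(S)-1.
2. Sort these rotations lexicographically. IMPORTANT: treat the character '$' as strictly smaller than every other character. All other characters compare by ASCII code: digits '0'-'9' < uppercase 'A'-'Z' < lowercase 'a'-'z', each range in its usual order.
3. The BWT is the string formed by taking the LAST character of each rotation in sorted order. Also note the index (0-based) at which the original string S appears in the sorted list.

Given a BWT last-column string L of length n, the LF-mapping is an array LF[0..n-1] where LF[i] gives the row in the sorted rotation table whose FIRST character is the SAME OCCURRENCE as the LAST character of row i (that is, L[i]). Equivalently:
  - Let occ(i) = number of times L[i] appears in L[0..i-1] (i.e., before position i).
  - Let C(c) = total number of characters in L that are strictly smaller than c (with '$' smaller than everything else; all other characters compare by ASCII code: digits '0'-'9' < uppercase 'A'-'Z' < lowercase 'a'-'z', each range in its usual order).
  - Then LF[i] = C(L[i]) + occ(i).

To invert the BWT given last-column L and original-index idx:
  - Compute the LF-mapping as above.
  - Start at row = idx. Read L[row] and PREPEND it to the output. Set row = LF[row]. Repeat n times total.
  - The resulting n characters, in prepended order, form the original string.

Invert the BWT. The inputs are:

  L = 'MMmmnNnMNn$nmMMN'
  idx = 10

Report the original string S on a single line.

Answer: mMNNnmnMnNMnmMM$

Derivation:
LF mapping: 1 2 9 10 12 6 13 3 7 14 0 15 11 4 5 8
Walk LF starting at row 10, prepending L[row]:
  step 1: row=10, L[10]='$', prepend. Next row=LF[10]=0
  step 2: row=0, L[0]='M', prepend. Next row=LF[0]=1
  step 3: row=1, L[1]='M', prepend. Next row=LF[1]=2
  step 4: row=2, L[2]='m', prepend. Next row=LF[2]=9
  step 5: row=9, L[9]='n', prepend. Next row=LF[9]=14
  step 6: row=14, L[14]='M', prepend. Next row=LF[14]=5
  step 7: row=5, L[5]='N', prepend. Next row=LF[5]=6
  step 8: row=6, L[6]='n', prepend. Next row=LF[6]=13
  step 9: row=13, L[13]='M', prepend. Next row=LF[13]=4
  step 10: row=4, L[4]='n', prepend. Next row=LF[4]=12
  step 11: row=12, L[12]='m', prepend. Next row=LF[12]=11
  step 12: row=11, L[11]='n', prepend. Next row=LF[11]=15
  step 13: row=15, L[15]='N', prepend. Next row=LF[15]=8
  step 14: row=8, L[8]='N', prepend. Next row=LF[8]=7
  step 15: row=7, L[7]='M', prepend. Next row=LF[7]=3
  step 16: row=3, L[3]='m', prepend. Next row=LF[3]=10
Reversed output: mMNNnmnMnNMnmMM$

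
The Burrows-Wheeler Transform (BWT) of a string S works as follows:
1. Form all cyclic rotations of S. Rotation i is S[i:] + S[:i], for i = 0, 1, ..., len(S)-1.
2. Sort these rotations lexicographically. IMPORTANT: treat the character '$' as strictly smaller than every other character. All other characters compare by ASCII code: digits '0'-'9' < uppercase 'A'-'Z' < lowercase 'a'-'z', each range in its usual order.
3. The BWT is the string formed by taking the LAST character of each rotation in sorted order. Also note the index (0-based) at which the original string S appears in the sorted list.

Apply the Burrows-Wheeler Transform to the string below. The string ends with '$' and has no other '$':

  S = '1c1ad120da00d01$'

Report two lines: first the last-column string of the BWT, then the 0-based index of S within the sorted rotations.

Answer: 1ad020dc$1d110a0
8

Derivation:
All 16 rotations (rotation i = S[i:]+S[:i]):
  rot[0] = 1c1ad120da00d01$
  rot[1] = c1ad120da00d01$1
  rot[2] = 1ad120da00d01$1c
  rot[3] = ad120da00d01$1c1
  rot[4] = d120da00d01$1c1a
  rot[5] = 120da00d01$1c1ad
  rot[6] = 20da00d01$1c1ad1
  rot[7] = 0da00d01$1c1ad12
  rot[8] = da00d01$1c1ad120
  rot[9] = a00d01$1c1ad120d
  rot[10] = 00d01$1c1ad120da
  rot[11] = 0d01$1c1ad120da0
  rot[12] = d01$1c1ad120da00
  rot[13] = 01$1c1ad120da00d
  rot[14] = 1$1c1ad120da00d0
  rot[15] = $1c1ad120da00d01
Sorted (with $ < everything):
  sorted[0] = $1c1ad120da00d01  (last char: '1')
  sorted[1] = 00d01$1c1ad120da  (last char: 'a')
  sorted[2] = 01$1c1ad120da00d  (last char: 'd')
  sorted[3] = 0d01$1c1ad120da0  (last char: '0')
  sorted[4] = 0da00d01$1c1ad12  (last char: '2')
  sorted[5] = 1$1c1ad120da00d0  (last char: '0')
  sorted[6] = 120da00d01$1c1ad  (last char: 'd')
  sorted[7] = 1ad120da00d01$1c  (last char: 'c')
  sorted[8] = 1c1ad120da00d01$  (last char: '$')
  sorted[9] = 20da00d01$1c1ad1  (last char: '1')
  sorted[10] = a00d01$1c1ad120d  (last char: 'd')
  sorted[11] = ad120da00d01$1c1  (last char: '1')
  sorted[12] = c1ad120da00d01$1  (last char: '1')
  sorted[13] = d01$1c1ad120da00  (last char: '0')
  sorted[14] = d120da00d01$1c1a  (last char: 'a')
  sorted[15] = da00d01$1c1ad120  (last char: '0')
Last column: 1ad020dc$1d110a0
Original string S is at sorted index 8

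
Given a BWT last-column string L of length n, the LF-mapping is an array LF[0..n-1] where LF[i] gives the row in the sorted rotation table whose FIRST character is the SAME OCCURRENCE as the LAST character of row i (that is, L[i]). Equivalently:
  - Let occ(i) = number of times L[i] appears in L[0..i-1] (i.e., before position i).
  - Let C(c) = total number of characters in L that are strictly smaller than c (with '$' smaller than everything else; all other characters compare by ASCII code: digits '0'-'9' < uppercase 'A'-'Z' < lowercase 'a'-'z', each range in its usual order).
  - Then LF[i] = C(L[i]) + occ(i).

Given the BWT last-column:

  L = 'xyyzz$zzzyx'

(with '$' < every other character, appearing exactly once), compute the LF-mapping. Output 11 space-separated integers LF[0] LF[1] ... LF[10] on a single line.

Answer: 1 3 4 6 7 0 8 9 10 5 2

Derivation:
Char counts: '$':1, 'x':2, 'y':3, 'z':5
C (first-col start): C('$')=0, C('x')=1, C('y')=3, C('z')=6
L[0]='x': occ=0, LF[0]=C('x')+0=1+0=1
L[1]='y': occ=0, LF[1]=C('y')+0=3+0=3
L[2]='y': occ=1, LF[2]=C('y')+1=3+1=4
L[3]='z': occ=0, LF[3]=C('z')+0=6+0=6
L[4]='z': occ=1, LF[4]=C('z')+1=6+1=7
L[5]='$': occ=0, LF[5]=C('$')+0=0+0=0
L[6]='z': occ=2, LF[6]=C('z')+2=6+2=8
L[7]='z': occ=3, LF[7]=C('z')+3=6+3=9
L[8]='z': occ=4, LF[8]=C('z')+4=6+4=10
L[9]='y': occ=2, LF[9]=C('y')+2=3+2=5
L[10]='x': occ=1, LF[10]=C('x')+1=1+1=2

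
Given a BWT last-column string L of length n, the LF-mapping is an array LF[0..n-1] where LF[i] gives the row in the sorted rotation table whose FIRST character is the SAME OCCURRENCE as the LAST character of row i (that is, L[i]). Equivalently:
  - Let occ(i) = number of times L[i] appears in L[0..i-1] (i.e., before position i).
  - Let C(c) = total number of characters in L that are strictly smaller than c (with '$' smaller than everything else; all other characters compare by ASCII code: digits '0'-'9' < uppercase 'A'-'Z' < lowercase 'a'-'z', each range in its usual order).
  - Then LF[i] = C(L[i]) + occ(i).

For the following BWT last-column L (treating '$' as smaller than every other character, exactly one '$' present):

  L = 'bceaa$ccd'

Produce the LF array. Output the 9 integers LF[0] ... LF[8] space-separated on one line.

Char counts: '$':1, 'a':2, 'b':1, 'c':3, 'd':1, 'e':1
C (first-col start): C('$')=0, C('a')=1, C('b')=3, C('c')=4, C('d')=7, C('e')=8
L[0]='b': occ=0, LF[0]=C('b')+0=3+0=3
L[1]='c': occ=0, LF[1]=C('c')+0=4+0=4
L[2]='e': occ=0, LF[2]=C('e')+0=8+0=8
L[3]='a': occ=0, LF[3]=C('a')+0=1+0=1
L[4]='a': occ=1, LF[4]=C('a')+1=1+1=2
L[5]='$': occ=0, LF[5]=C('$')+0=0+0=0
L[6]='c': occ=1, LF[6]=C('c')+1=4+1=5
L[7]='c': occ=2, LF[7]=C('c')+2=4+2=6
L[8]='d': occ=0, LF[8]=C('d')+0=7+0=7

Answer: 3 4 8 1 2 0 5 6 7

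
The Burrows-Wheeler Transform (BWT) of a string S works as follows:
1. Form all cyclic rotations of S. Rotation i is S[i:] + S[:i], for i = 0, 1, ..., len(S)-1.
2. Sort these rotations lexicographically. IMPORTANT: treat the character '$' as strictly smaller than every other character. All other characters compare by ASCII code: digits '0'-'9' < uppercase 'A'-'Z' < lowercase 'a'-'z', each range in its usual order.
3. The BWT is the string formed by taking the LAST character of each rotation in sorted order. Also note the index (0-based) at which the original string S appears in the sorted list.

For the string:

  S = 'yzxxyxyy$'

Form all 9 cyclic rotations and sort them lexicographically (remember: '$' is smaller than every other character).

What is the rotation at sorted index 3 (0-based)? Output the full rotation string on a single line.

Answer: xyy$yzxxy

Derivation:
All 9 rotations (rotation i = S[i:]+S[:i]):
  rot[0] = yzxxyxyy$
  rot[1] = zxxyxyy$y
  rot[2] = xxyxyy$yz
  rot[3] = xyxyy$yzx
  rot[4] = yxyy$yzxx
  rot[5] = xyy$yzxxy
  rot[6] = yy$yzxxyx
  rot[7] = y$yzxxyxy
  rot[8] = $yzxxyxyy
Sorted (with $ < everything):
  sorted[0] = $yzxxyxyy
  sorted[1] = xxyxyy$yz
  sorted[2] = xyxyy$yzx
  sorted[3] = xyy$yzxxy
  sorted[4] = y$yzxxyxy
  sorted[5] = yxyy$yzxx
  sorted[6] = yy$yzxxyx
  sorted[7] = yzxxyxyy$
  sorted[8] = zxxyxyy$y
sorted[3] = xyy$yzxxy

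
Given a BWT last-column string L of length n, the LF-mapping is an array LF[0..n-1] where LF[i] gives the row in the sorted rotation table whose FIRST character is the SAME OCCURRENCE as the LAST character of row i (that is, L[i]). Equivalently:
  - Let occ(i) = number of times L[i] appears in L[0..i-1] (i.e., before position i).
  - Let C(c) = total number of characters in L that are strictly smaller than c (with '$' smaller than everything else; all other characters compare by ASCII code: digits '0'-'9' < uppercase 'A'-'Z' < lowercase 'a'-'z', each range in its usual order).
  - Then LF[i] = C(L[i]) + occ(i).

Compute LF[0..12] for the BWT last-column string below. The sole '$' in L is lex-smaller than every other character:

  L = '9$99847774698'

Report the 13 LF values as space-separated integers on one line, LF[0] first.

Answer: 9 0 10 11 7 1 4 5 6 2 3 12 8

Derivation:
Char counts: '$':1, '4':2, '6':1, '7':3, '8':2, '9':4
C (first-col start): C('$')=0, C('4')=1, C('6')=3, C('7')=4, C('8')=7, C('9')=9
L[0]='9': occ=0, LF[0]=C('9')+0=9+0=9
L[1]='$': occ=0, LF[1]=C('$')+0=0+0=0
L[2]='9': occ=1, LF[2]=C('9')+1=9+1=10
L[3]='9': occ=2, LF[3]=C('9')+2=9+2=11
L[4]='8': occ=0, LF[4]=C('8')+0=7+0=7
L[5]='4': occ=0, LF[5]=C('4')+0=1+0=1
L[6]='7': occ=0, LF[6]=C('7')+0=4+0=4
L[7]='7': occ=1, LF[7]=C('7')+1=4+1=5
L[8]='7': occ=2, LF[8]=C('7')+2=4+2=6
L[9]='4': occ=1, LF[9]=C('4')+1=1+1=2
L[10]='6': occ=0, LF[10]=C('6')+0=3+0=3
L[11]='9': occ=3, LF[11]=C('9')+3=9+3=12
L[12]='8': occ=1, LF[12]=C('8')+1=7+1=8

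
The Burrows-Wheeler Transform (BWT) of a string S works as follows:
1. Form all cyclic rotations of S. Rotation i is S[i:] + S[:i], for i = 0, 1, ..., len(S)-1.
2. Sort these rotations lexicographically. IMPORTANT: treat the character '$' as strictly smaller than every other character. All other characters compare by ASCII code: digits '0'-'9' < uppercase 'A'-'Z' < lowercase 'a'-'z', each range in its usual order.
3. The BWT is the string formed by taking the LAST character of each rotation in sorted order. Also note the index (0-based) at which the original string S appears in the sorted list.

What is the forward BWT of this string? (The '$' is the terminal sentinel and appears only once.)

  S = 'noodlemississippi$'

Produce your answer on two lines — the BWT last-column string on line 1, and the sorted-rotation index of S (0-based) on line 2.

All 18 rotations (rotation i = S[i:]+S[:i]):
  rot[0] = noodlemississippi$
  rot[1] = oodlemississippi$n
  rot[2] = odlemississippi$no
  rot[3] = dlemississippi$noo
  rot[4] = lemississippi$nood
  rot[5] = emississippi$noodl
  rot[6] = mississippi$noodle
  rot[7] = ississippi$noodlem
  rot[8] = ssissippi$noodlemi
  rot[9] = sissippi$noodlemis
  rot[10] = issippi$noodlemiss
  rot[11] = ssippi$noodlemissi
  rot[12] = sippi$noodlemissis
  rot[13] = ippi$noodlemississ
  rot[14] = ppi$noodlemississi
  rot[15] = pi$noodlemississip
  rot[16] = i$noodlemississipp
  rot[17] = $noodlemississippi
Sorted (with $ < everything):
  sorted[0] = $noodlemississippi  (last char: 'i')
  sorted[1] = dlemississippi$noo  (last char: 'o')
  sorted[2] = emississippi$noodl  (last char: 'l')
  sorted[3] = i$noodlemississipp  (last char: 'p')
  sorted[4] = ippi$noodlemississ  (last char: 's')
  sorted[5] = issippi$noodlemiss  (last char: 's')
  sorted[6] = ississippi$noodlem  (last char: 'm')
  sorted[7] = lemississippi$nood  (last char: 'd')
  sorted[8] = mississippi$noodle  (last char: 'e')
  sorted[9] = noodlemississippi$  (last char: '$')
  sorted[10] = odlemississippi$no  (last char: 'o')
  sorted[11] = oodlemississippi$n  (last char: 'n')
  sorted[12] = pi$noodlemississip  (last char: 'p')
  sorted[13] = ppi$noodlemississi  (last char: 'i')
  sorted[14] = sippi$noodlemissis  (last char: 's')
  sorted[15] = sissippi$noodlemis  (last char: 's')
  sorted[16] = ssippi$noodlemissi  (last char: 'i')
  sorted[17] = ssissippi$noodlemi  (last char: 'i')
Last column: iolpssmde$onpissii
Original string S is at sorted index 9

Answer: iolpssmde$onpissii
9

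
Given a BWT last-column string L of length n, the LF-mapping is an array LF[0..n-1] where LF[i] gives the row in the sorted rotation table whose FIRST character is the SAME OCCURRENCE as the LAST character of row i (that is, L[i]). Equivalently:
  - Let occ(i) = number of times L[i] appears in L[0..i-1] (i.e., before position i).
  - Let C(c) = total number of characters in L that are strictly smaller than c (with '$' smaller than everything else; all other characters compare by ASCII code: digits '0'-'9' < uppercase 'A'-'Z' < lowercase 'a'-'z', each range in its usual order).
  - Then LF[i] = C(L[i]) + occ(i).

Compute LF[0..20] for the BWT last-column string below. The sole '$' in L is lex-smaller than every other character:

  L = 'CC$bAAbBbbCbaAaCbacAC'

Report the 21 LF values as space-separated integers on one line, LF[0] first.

Char counts: '$':1, 'A':4, 'B':1, 'C':5, 'a':3, 'b':6, 'c':1
C (first-col start): C('$')=0, C('A')=1, C('B')=5, C('C')=6, C('a')=11, C('b')=14, C('c')=20
L[0]='C': occ=0, LF[0]=C('C')+0=6+0=6
L[1]='C': occ=1, LF[1]=C('C')+1=6+1=7
L[2]='$': occ=0, LF[2]=C('$')+0=0+0=0
L[3]='b': occ=0, LF[3]=C('b')+0=14+0=14
L[4]='A': occ=0, LF[4]=C('A')+0=1+0=1
L[5]='A': occ=1, LF[5]=C('A')+1=1+1=2
L[6]='b': occ=1, LF[6]=C('b')+1=14+1=15
L[7]='B': occ=0, LF[7]=C('B')+0=5+0=5
L[8]='b': occ=2, LF[8]=C('b')+2=14+2=16
L[9]='b': occ=3, LF[9]=C('b')+3=14+3=17
L[10]='C': occ=2, LF[10]=C('C')+2=6+2=8
L[11]='b': occ=4, LF[11]=C('b')+4=14+4=18
L[12]='a': occ=0, LF[12]=C('a')+0=11+0=11
L[13]='A': occ=2, LF[13]=C('A')+2=1+2=3
L[14]='a': occ=1, LF[14]=C('a')+1=11+1=12
L[15]='C': occ=3, LF[15]=C('C')+3=6+3=9
L[16]='b': occ=5, LF[16]=C('b')+5=14+5=19
L[17]='a': occ=2, LF[17]=C('a')+2=11+2=13
L[18]='c': occ=0, LF[18]=C('c')+0=20+0=20
L[19]='A': occ=3, LF[19]=C('A')+3=1+3=4
L[20]='C': occ=4, LF[20]=C('C')+4=6+4=10

Answer: 6 7 0 14 1 2 15 5 16 17 8 18 11 3 12 9 19 13 20 4 10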